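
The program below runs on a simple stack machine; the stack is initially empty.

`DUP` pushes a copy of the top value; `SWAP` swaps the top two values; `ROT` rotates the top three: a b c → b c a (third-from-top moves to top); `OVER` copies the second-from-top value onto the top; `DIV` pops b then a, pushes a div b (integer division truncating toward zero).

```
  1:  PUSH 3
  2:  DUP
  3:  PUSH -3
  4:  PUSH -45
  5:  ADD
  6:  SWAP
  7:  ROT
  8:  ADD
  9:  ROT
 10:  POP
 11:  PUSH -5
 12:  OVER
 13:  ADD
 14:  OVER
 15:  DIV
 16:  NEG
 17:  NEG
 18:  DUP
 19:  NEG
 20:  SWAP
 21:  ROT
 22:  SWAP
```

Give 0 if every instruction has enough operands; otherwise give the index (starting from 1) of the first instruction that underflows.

PUSH 3   : [3]
DUP      : [3, 3]
PUSH -3  : [3, 3, -3]
PUSH -45 : [3, 3, -3, -45]
ADD      : [3, 3, -48]
SWAP     : [3, -48, 3]
ROT      : [-48, 3, 3]
ADD      : [-48, 6]
ROT  — needs 3 operands, stack has 2 → underflow

9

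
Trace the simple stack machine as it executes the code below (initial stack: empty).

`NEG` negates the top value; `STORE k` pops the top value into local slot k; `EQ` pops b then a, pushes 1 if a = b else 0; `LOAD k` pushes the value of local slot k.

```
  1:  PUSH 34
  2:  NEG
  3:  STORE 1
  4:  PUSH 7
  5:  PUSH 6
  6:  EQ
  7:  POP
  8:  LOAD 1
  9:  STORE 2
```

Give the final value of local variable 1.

PUSH 34 -> 34
NEG     -> -34
STORE 1 -> (empty)
PUSH 7  -> 7
PUSH 6  -> 7 6
EQ      -> 0
POP     -> (empty)
LOAD 1  -> -34
STORE 2 -> (empty)

-34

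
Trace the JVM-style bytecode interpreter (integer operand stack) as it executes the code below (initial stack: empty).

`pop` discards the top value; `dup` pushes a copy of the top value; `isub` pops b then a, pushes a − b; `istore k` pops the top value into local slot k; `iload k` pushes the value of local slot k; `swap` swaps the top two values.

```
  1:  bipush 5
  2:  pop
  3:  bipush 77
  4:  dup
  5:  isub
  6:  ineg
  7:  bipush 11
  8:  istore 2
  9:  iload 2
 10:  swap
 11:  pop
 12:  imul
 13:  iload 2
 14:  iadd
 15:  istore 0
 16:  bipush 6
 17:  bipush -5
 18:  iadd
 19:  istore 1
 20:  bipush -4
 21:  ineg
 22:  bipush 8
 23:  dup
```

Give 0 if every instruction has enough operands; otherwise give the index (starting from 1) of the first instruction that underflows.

bipush 5   5
pop        (empty)
bipush 77  77
dup        77 77
isub       0
ineg       0
bipush 11  0 11
istore 2   0
iload 2    0 11
swap       11 0
pop        11
imul  — needs 2 operands, stack has 1 → underflow

12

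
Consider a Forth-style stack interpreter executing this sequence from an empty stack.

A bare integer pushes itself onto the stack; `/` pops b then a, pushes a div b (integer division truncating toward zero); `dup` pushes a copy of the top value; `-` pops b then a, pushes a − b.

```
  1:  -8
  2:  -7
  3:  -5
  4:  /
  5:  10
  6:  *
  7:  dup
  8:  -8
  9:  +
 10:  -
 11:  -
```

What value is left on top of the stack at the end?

-8  → [-8]
-7  → [-8, -7]
-5  → [-8, -7, -5]
/   → [-8, 1]
10  → [-8, 1, 10]
*   → [-8, 10]
dup → [-8, 10, 10]
-8  → [-8, 10, 10, -8]
+   → [-8, 10, 2]
-   → [-8, 8]
-   → [-16]

-16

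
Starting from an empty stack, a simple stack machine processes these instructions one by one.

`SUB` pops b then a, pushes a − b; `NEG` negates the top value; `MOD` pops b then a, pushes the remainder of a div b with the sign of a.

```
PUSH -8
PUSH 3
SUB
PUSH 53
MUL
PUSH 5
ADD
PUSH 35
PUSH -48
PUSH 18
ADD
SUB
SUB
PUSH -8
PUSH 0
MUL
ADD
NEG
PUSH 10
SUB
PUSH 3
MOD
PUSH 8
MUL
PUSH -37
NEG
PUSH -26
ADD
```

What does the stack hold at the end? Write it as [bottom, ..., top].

[0, 11]

PUSH -8  → [-8]
PUSH 3   → [-8, 3]
SUB      → [-11]
PUSH 53  → [-11, 53]
MUL      → [-583]
PUSH 5   → [-583, 5]
ADD      → [-578]
PUSH 35  → [-578, 35]
PUSH -48 → [-578, 35, -48]
PUSH 18  → [-578, 35, -48, 18]
ADD      → [-578, 35, -30]
SUB      → [-578, 65]
SUB      → [-643]
PUSH -8  → [-643, -8]
PUSH 0   → [-643, -8, 0]
MUL      → [-643, 0]
ADD      → [-643]
NEG      → [643]
PUSH 10  → [643, 10]
SUB      → [633]
PUSH 3   → [633, 3]
MOD      → [0]
PUSH 8   → [0, 8]
MUL      → [0]
PUSH -37 → [0, -37]
NEG      → [0, 37]
PUSH -26 → [0, 37, -26]
ADD      → [0, 11]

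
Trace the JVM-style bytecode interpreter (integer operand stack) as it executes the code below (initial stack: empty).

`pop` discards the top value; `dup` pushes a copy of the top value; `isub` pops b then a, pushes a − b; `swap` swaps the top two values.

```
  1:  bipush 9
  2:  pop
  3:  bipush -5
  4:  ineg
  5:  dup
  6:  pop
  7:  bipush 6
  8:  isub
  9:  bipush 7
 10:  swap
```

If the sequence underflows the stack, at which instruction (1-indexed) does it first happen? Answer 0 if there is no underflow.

bipush 9  : [9]
pop       : []
bipush -5 : [-5]
ineg      : [5]
dup       : [5, 5]
pop       : [5]
bipush 6  : [5, 6]
isub      : [-1]
bipush 7  : [-1, 7]
swap      : [7, -1]

0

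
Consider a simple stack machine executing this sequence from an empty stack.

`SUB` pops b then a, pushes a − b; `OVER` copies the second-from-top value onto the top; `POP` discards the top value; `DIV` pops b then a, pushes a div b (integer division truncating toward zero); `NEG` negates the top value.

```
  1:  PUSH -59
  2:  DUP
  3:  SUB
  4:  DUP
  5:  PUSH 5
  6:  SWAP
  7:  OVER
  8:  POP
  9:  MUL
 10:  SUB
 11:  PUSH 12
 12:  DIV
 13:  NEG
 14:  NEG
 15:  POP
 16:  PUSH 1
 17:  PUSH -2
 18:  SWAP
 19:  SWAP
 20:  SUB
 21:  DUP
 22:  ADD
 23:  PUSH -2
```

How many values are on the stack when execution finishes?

PUSH -59 → [-59]
DUP      → [-59, -59]
SUB      → [0]
DUP      → [0, 0]
PUSH 5   → [0, 0, 5]
SWAP     → [0, 5, 0]
OVER     → [0, 5, 0, 5]
POP      → [0, 5, 0]
MUL      → [0, 0]
SUB      → [0]
PUSH 12  → [0, 12]
DIV      → [0]
NEG      → [0]
NEG      → [0]
POP      → []
PUSH 1   → [1]
PUSH -2  → [1, -2]
SWAP     → [-2, 1]
SWAP     → [1, -2]
SUB      → [3]
DUP      → [3, 3]
ADD      → [6]
PUSH -2  → [6, -2]

2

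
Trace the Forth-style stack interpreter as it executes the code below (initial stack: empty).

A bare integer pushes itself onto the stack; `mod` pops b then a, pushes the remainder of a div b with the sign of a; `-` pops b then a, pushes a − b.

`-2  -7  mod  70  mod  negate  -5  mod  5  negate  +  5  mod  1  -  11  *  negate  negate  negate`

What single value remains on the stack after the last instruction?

-2     : [-2]
-7     : [-2, -7]
mod    : [-2]
70     : [-2, 70]
mod    : [-2]
negate : [2]
-5     : [2, -5]
mod    : [2]
5      : [2, 5]
negate : [2, -5]
+      : [-3]
5      : [-3, 5]
mod    : [-3]
1      : [-3, 1]
-      : [-4]
11     : [-4, 11]
*      : [-44]
negate : [44]
negate : [-44]
negate : [44]

44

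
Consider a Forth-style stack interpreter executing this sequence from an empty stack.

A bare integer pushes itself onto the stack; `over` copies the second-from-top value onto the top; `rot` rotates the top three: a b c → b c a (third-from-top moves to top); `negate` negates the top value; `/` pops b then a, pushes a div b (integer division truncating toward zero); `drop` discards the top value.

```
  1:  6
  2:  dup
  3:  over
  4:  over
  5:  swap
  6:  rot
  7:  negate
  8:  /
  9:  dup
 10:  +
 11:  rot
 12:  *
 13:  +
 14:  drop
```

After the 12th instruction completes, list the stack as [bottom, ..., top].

6      → [6]
dup    → [6, 6]
over   → [6, 6, 6]
over   → [6, 6, 6, 6]
swap   → [6, 6, 6, 6]
rot    → [6, 6, 6, 6]
negate → [6, 6, 6, -6]
/      → [6, 6, -1]
dup    → [6, 6, -1, -1]
+      → [6, 6, -2]
rot    → [6, -2, 6]
*      → [6, -12]

[6, -12]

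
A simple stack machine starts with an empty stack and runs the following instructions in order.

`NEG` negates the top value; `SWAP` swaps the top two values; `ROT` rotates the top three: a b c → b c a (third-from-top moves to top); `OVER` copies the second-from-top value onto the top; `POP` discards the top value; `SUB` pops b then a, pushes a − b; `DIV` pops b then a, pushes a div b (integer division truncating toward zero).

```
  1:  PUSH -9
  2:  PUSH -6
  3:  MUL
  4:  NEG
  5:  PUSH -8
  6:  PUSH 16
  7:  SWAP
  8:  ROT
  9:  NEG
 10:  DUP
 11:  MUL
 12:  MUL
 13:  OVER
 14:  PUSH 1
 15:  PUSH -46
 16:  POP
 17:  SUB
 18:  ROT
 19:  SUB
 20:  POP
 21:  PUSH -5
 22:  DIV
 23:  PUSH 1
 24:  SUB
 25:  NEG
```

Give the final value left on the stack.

PUSH -9  → -9
PUSH -6  → -9 -6
MUL      → 54
NEG      → -54
PUSH -8  → -54 -8
PUSH 16  → -54 -8 16
SWAP     → -54 16 -8
ROT      → 16 -8 -54
NEG      → 16 -8 54
DUP      → 16 -8 54 54
MUL      → 16 -8 2916
MUL      → 16 -23328
OVER     → 16 -23328 16
PUSH 1   → 16 -23328 16 1
PUSH -46 → 16 -23328 16 1 -46
POP      → 16 -23328 16 1
SUB      → 16 -23328 15
ROT      → -23328 15 16
SUB      → -23328 -1
POP      → -23328
PUSH -5  → -23328 -5
DIV      → 4665
PUSH 1   → 4665 1
SUB      → 4664
NEG      → -4664

-4664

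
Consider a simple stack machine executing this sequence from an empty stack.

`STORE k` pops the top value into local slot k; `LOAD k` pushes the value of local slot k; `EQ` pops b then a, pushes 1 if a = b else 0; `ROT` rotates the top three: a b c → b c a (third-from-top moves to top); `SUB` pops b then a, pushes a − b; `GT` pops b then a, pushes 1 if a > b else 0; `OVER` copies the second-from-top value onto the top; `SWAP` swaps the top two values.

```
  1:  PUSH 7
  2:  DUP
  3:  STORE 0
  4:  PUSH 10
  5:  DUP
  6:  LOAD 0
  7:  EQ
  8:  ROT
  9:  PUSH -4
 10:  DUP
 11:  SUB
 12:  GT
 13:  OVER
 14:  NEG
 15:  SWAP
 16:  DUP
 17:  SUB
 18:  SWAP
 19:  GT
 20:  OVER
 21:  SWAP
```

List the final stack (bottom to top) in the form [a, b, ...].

[10, 0, 0, 0]

PUSH 7   [7]
DUP      [7, 7]
STORE 0  [7]
PUSH 10  [7, 10]
DUP      [7, 10, 10]
LOAD 0   [7, 10, 10, 7]
EQ       [7, 10, 0]
ROT      [10, 0, 7]
PUSH -4  [10, 0, 7, -4]
DUP      [10, 0, 7, -4, -4]
SUB      [10, 0, 7, 0]
GT       [10, 0, 1]
OVER     [10, 0, 1, 0]
NEG      [10, 0, 1, 0]
SWAP     [10, 0, 0, 1]
DUP      [10, 0, 0, 1, 1]
SUB      [10, 0, 0, 0]
SWAP     [10, 0, 0, 0]
GT       [10, 0, 0]
OVER     [10, 0, 0, 0]
SWAP     [10, 0, 0, 0]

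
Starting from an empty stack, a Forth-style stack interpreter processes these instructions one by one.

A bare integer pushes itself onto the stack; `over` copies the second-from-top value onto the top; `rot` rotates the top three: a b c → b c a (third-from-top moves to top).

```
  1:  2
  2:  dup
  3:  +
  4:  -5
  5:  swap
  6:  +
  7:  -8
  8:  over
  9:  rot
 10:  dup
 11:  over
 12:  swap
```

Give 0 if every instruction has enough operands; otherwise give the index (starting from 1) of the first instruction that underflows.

0

2    → [2]
dup  → [2, 2]
+    → [4]
-5   → [4, -5]
swap → [-5, 4]
+    → [-1]
-8   → [-1, -8]
over → [-1, -8, -1]
rot  → [-8, -1, -1]
dup  → [-8, -1, -1, -1]
over → [-8, -1, -1, -1, -1]
swap → [-8, -1, -1, -1, -1]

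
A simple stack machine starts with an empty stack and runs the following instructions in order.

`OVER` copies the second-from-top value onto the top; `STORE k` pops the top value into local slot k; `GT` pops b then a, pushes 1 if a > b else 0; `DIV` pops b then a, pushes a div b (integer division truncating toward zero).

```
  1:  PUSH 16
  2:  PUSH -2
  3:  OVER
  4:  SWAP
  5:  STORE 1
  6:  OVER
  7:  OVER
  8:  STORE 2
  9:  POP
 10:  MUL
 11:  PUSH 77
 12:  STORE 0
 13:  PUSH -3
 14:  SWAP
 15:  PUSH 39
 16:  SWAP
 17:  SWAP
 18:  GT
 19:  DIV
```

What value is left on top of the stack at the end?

-3

PUSH 16 -> 16
PUSH -2 -> 16 -2
OVER    -> 16 -2 16
SWAP    -> 16 16 -2
STORE 1 -> 16 16
OVER    -> 16 16 16
OVER    -> 16 16 16 16
STORE 2 -> 16 16 16
POP     -> 16 16
MUL     -> 256
PUSH 77 -> 256 77
STORE 0 -> 256
PUSH -3 -> 256 -3
SWAP    -> -3 256
PUSH 39 -> -3 256 39
SWAP    -> -3 39 256
SWAP    -> -3 256 39
GT      -> -3 1
DIV     -> -3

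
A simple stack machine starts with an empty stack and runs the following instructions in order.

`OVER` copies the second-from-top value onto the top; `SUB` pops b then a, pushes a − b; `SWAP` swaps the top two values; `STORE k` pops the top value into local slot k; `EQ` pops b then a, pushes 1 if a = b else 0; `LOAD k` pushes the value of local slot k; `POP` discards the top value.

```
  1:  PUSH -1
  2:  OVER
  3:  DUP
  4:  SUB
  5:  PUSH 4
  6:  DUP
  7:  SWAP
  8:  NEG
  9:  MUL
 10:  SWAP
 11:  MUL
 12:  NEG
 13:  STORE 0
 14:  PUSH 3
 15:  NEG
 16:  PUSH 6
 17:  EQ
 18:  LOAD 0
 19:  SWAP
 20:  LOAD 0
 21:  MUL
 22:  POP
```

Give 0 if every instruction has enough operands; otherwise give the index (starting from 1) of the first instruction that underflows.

PUSH -1 → [-1]
OVER  — needs 2 operands, stack has 1 → underflow

2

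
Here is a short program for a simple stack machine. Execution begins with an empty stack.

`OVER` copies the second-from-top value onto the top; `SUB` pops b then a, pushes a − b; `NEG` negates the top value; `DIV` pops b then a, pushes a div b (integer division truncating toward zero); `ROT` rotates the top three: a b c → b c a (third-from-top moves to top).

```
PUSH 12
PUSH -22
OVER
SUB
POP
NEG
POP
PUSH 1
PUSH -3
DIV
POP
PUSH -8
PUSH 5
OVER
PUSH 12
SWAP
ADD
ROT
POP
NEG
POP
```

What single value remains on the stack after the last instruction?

PUSH 12  → 12
PUSH -22 → 12 -22
OVER     → 12 -22 12
SUB      → 12 -34
POP      → 12
NEG      → -12
POP      → (empty)
PUSH 1   → 1
PUSH -3  → 1 -3
DIV      → 0
POP      → (empty)
PUSH -8  → -8
PUSH 5   → -8 5
OVER     → -8 5 -8
PUSH 12  → -8 5 -8 12
SWAP     → -8 5 12 -8
ADD      → -8 5 4
ROT      → 5 4 -8
POP      → 5 4
NEG      → 5 -4
POP      → 5

5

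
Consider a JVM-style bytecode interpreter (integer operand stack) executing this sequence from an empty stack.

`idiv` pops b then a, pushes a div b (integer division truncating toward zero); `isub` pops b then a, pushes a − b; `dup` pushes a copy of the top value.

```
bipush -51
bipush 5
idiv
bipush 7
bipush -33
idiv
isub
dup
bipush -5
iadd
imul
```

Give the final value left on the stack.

bipush -51  [-51]
bipush 5    [-51, 5]
idiv        [-10]
bipush 7    [-10, 7]
bipush -33  [-10, 7, -33]
idiv        [-10, 0]
isub        [-10]
dup         [-10, -10]
bipush -5   [-10, -10, -5]
iadd        [-10, -15]
imul        [150]

150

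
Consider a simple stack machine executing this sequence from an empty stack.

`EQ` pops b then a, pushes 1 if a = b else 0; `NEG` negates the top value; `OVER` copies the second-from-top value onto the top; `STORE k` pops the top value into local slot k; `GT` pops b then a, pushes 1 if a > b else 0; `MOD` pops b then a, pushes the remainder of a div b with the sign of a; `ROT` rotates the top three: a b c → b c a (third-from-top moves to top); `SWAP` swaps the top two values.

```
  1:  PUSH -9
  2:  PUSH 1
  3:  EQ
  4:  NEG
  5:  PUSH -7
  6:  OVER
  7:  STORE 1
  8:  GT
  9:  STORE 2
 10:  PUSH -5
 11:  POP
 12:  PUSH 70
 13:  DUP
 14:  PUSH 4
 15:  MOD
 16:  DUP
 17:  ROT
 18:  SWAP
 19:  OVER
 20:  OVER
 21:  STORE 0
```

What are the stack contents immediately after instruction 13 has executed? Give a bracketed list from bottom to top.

PUSH -9 → -9
PUSH 1  → -9 1
EQ      → 0
NEG     → 0
PUSH -7 → 0 -7
OVER    → 0 -7 0
STORE 1 → 0 -7
GT      → 1
STORE 2 → (empty)
PUSH -5 → -5
POP     → (empty)
PUSH 70 → 70
DUP     → 70 70

[70, 70]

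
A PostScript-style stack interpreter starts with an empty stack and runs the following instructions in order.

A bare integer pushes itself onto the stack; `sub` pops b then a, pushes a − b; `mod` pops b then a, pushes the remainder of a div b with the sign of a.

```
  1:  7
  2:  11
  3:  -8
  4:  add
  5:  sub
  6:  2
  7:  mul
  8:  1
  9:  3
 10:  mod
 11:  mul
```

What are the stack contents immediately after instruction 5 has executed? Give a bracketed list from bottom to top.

7   : 7
11  : 7 11
-8  : 7 11 -8
add : 7 3
sub : 4

[4]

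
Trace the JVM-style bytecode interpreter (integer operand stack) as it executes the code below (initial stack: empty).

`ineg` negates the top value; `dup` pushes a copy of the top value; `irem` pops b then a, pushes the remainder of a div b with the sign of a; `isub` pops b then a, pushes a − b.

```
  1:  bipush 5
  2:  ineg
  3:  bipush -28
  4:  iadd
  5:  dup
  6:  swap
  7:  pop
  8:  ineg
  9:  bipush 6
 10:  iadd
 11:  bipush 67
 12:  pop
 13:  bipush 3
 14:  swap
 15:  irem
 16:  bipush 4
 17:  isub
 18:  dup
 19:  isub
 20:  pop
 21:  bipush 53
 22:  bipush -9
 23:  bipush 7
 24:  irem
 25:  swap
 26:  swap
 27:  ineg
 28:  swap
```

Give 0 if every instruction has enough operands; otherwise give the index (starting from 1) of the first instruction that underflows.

bipush 5   -> [5]
ineg       -> [-5]
bipush -28 -> [-5, -28]
iadd       -> [-33]
dup        -> [-33, -33]
swap       -> [-33, -33]
pop        -> [-33]
ineg       -> [33]
bipush 6   -> [33, 6]
iadd       -> [39]
bipush 67  -> [39, 67]
pop        -> [39]
bipush 3   -> [39, 3]
swap       -> [3, 39]
irem       -> [3]
bipush 4   -> [3, 4]
isub       -> [-1]
dup        -> [-1, -1]
isub       -> [0]
pop        -> []
bipush 53  -> [53]
bipush -9  -> [53, -9]
bipush 7   -> [53, -9, 7]
irem       -> [53, -2]
swap       -> [-2, 53]
swap       -> [53, -2]
ineg       -> [53, 2]
swap       -> [2, 53]

0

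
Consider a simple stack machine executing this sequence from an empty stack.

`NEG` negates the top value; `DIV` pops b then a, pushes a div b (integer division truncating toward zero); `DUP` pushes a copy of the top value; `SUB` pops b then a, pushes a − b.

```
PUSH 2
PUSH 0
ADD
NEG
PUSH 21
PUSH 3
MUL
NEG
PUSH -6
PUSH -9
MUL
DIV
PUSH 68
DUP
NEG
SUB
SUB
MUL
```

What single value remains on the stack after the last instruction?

PUSH 2  -> 2
PUSH 0  -> 2 0
ADD     -> 2
NEG     -> -2
PUSH 21 -> -2 21
PUSH 3  -> -2 21 3
MUL     -> -2 63
NEG     -> -2 -63
PUSH -6 -> -2 -63 -6
PUSH -9 -> -2 -63 -6 -9
MUL     -> -2 -63 54
DIV     -> -2 -1
PUSH 68 -> -2 -1 68
DUP     -> -2 -1 68 68
NEG     -> -2 -1 68 -68
SUB     -> -2 -1 136
SUB     -> -2 -137
MUL     -> 274

274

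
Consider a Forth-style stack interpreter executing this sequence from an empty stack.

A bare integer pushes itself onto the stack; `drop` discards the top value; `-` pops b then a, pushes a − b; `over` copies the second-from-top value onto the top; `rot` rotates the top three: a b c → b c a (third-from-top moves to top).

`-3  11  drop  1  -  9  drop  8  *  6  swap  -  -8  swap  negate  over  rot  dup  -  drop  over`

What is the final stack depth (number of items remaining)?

3

-3      [-3]
11      [-3, 11]
drop    [-3]
1       [-3, 1]
-       [-4]
9       [-4, 9]
drop    [-4]
8       [-4, 8]
*       [-32]
6       [-32, 6]
swap    [6, -32]
-       [38]
-8      [38, -8]
swap    [-8, 38]
negate  [-8, -38]
over    [-8, -38, -8]
rot     [-38, -8, -8]
dup     [-38, -8, -8, -8]
-       [-38, -8, 0]
drop    [-38, -8]
over    [-38, -8, -38]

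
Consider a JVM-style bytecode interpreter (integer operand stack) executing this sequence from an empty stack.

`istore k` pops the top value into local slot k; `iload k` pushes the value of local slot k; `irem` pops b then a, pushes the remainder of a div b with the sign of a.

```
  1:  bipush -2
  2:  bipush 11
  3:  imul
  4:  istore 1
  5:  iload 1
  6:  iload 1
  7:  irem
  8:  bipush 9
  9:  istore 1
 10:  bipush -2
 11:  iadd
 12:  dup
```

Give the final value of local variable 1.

9

bipush -2 -> -2
bipush 11 -> -2 11
imul      -> -22
istore 1  -> (empty)
iload 1   -> -22
iload 1   -> -22 -22
irem      -> 0
bipush 9  -> 0 9
istore 1  -> 0
bipush -2 -> 0 -2
iadd      -> -2
dup       -> -2 -2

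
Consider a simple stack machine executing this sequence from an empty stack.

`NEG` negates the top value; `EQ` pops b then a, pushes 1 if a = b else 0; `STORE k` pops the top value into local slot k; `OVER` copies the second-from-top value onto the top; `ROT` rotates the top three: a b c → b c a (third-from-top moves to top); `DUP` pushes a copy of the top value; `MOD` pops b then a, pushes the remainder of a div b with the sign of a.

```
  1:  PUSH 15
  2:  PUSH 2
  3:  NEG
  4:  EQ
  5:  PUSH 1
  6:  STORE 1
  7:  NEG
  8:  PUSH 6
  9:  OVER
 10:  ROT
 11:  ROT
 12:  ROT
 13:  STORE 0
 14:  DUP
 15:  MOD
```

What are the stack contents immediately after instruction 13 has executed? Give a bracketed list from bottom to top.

[0, 6]

PUSH 15 : [15]
PUSH 2  : [15, 2]
NEG     : [15, -2]
EQ      : [0]
PUSH 1  : [0, 1]
STORE 1 : [0]
NEG     : [0]
PUSH 6  : [0, 6]
OVER    : [0, 6, 0]
ROT     : [6, 0, 0]
ROT     : [0, 0, 6]
ROT     : [0, 6, 0]
STORE 0 : [0, 6]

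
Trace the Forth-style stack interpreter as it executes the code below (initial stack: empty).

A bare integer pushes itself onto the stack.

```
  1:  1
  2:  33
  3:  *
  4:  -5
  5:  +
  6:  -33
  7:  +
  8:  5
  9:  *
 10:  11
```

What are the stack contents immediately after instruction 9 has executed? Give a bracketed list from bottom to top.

1    [1]
33   [1, 33]
*    [33]
-5   [33, -5]
+    [28]
-33  [28, -33]
+    [-5]
5    [-5, 5]
*    [-25]

[-25]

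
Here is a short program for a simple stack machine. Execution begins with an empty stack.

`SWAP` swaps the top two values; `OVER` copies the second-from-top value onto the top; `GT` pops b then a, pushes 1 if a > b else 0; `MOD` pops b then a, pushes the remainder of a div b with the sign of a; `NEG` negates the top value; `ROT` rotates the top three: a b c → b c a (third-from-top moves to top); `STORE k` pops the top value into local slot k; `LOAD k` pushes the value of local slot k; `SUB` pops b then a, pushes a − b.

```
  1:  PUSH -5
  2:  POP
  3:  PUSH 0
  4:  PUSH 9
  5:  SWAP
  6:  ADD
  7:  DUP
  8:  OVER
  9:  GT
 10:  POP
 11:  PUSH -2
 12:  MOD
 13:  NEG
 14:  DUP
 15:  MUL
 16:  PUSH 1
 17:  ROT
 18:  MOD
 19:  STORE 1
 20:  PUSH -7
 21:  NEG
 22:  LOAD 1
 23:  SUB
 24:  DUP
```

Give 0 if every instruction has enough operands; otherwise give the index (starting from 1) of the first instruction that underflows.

17

PUSH -5  -5
POP      (empty)
PUSH 0   0
PUSH 9   0 9
SWAP     9 0
ADD      9
DUP      9 9
OVER     9 9 9
GT       9 0
POP      9
PUSH -2  9 -2
MOD      1
NEG      -1
DUP      -1 -1
MUL      1
PUSH 1   1 1
ROT  — needs 3 operands, stack has 2 → underflow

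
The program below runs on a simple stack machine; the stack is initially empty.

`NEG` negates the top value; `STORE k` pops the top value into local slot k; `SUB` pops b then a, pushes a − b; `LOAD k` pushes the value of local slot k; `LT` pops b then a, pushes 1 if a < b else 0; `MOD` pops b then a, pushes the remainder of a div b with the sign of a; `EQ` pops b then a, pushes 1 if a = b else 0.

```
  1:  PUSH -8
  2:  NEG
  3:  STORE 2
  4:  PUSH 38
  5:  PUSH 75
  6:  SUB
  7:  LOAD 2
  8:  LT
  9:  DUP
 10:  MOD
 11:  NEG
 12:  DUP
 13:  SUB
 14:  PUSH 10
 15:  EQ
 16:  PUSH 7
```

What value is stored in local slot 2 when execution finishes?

PUSH -8 : [-8]
NEG     : [8]
STORE 2 : []
PUSH 38 : [38]
PUSH 75 : [38, 75]
SUB     : [-37]
LOAD 2  : [-37, 8]
LT      : [1]
DUP     : [1, 1]
MOD     : [0]
NEG     : [0]
DUP     : [0, 0]
SUB     : [0]
PUSH 10 : [0, 10]
EQ      : [0]
PUSH 7  : [0, 7]

8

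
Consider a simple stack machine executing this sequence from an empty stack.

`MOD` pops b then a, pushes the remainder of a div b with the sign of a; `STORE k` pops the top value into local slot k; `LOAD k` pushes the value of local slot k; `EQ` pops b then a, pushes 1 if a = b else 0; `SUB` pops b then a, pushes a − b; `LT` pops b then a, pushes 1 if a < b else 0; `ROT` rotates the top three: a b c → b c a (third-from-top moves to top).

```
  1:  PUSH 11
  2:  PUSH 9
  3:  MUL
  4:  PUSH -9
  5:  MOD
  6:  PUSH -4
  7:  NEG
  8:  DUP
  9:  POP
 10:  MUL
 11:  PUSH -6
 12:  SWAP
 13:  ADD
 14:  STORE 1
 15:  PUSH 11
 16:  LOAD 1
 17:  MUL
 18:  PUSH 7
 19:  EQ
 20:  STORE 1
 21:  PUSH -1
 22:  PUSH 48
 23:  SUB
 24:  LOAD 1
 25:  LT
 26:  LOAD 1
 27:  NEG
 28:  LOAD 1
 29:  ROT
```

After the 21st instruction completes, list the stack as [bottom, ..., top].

[-1]

PUSH 11 → [11]
PUSH 9  → [11, 9]
MUL     → [99]
PUSH -9 → [99, -9]
MOD     → [0]
PUSH -4 → [0, -4]
NEG     → [0, 4]
DUP     → [0, 4, 4]
POP     → [0, 4]
MUL     → [0]
PUSH -6 → [0, -6]
SWAP    → [-6, 0]
ADD     → [-6]
STORE 1 → []
PUSH 11 → [11]
LOAD 1  → [11, -6]
MUL     → [-66]
PUSH 7  → [-66, 7]
EQ      → [0]
STORE 1 → []
PUSH -1 → [-1]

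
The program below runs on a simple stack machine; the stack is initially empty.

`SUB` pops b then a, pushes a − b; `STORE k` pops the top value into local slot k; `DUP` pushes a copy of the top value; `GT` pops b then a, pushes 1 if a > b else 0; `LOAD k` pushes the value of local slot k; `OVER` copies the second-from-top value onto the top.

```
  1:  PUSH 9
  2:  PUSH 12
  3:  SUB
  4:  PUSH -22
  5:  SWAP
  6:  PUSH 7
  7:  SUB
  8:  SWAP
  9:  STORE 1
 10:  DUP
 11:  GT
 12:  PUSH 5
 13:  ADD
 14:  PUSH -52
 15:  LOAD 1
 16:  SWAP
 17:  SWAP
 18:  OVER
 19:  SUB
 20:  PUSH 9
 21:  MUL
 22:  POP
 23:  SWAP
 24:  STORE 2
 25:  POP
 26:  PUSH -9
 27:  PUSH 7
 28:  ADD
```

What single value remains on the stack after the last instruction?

-2

PUSH 9    9
PUSH 12   9 12
SUB       -3
PUSH -22  -3 -22
SWAP      -22 -3
PUSH 7    -22 -3 7
SUB       -22 -10
SWAP      -10 -22
STORE 1   -10
DUP       -10 -10
GT        0
PUSH 5    0 5
ADD       5
PUSH -52  5 -52
LOAD 1    5 -52 -22
SWAP      5 -22 -52
SWAP      5 -52 -22
OVER      5 -52 -22 -52
SUB       5 -52 30
PUSH 9    5 -52 30 9
MUL       5 -52 270
POP       5 -52
SWAP      -52 5
STORE 2   -52
POP       (empty)
PUSH -9   -9
PUSH 7    -9 7
ADD       -2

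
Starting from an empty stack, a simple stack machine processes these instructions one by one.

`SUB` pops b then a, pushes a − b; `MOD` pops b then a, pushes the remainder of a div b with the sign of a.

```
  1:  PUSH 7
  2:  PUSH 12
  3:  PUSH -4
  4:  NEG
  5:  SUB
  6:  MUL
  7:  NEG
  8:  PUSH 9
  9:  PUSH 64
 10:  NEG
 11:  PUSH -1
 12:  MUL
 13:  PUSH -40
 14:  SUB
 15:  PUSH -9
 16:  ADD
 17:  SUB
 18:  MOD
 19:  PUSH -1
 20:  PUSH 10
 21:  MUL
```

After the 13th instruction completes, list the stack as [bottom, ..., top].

PUSH 7   : [7]
PUSH 12  : [7, 12]
PUSH -4  : [7, 12, -4]
NEG      : [7, 12, 4]
SUB      : [7, 8]
MUL      : [56]
NEG      : [-56]
PUSH 9   : [-56, 9]
PUSH 64  : [-56, 9, 64]
NEG      : [-56, 9, -64]
PUSH -1  : [-56, 9, -64, -1]
MUL      : [-56, 9, 64]
PUSH -40 : [-56, 9, 64, -40]

[-56, 9, 64, -40]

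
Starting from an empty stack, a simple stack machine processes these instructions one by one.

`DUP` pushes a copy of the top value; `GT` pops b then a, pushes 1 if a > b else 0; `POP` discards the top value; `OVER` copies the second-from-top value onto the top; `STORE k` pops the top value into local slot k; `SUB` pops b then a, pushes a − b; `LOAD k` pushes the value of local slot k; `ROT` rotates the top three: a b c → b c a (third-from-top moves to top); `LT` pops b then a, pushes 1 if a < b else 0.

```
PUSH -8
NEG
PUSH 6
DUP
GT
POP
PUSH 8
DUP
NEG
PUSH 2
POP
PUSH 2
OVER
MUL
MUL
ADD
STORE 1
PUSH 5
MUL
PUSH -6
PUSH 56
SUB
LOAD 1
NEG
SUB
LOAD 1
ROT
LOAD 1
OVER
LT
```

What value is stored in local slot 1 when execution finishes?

136

PUSH -8  [-8]
NEG      [8]
PUSH 6   [8, 6]
DUP      [8, 6, 6]
GT       [8, 0]
POP      [8]
PUSH 8   [8, 8]
DUP      [8, 8, 8]
NEG      [8, 8, -8]
PUSH 2   [8, 8, -8, 2]
POP      [8, 8, -8]
PUSH 2   [8, 8, -8, 2]
OVER     [8, 8, -8, 2, -8]
MUL      [8, 8, -8, -16]
MUL      [8, 8, 128]
ADD      [8, 136]
STORE 1  [8]
PUSH 5   [8, 5]
MUL      [40]
PUSH -6  [40, -6]
PUSH 56  [40, -6, 56]
SUB      [40, -62]
LOAD 1   [40, -62, 136]
NEG      [40, -62, -136]
SUB      [40, 74]
LOAD 1   [40, 74, 136]
ROT      [74, 136, 40]
LOAD 1   [74, 136, 40, 136]
OVER     [74, 136, 40, 136, 40]
LT       [74, 136, 40, 0]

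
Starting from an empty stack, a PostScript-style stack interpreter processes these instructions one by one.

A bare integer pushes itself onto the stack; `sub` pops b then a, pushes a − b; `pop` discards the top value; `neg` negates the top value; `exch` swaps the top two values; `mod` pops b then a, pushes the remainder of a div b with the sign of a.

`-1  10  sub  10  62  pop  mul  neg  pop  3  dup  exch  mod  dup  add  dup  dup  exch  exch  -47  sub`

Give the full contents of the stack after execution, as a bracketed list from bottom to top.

-1   → [-1]
10   → [-1, 10]
sub  → [-11]
10   → [-11, 10]
62   → [-11, 10, 62]
pop  → [-11, 10]
mul  → [-110]
neg  → [110]
pop  → []
3    → [3]
dup  → [3, 3]
exch → [3, 3]
mod  → [0]
dup  → [0, 0]
add  → [0]
dup  → [0, 0]
dup  → [0, 0, 0]
exch → [0, 0, 0]
exch → [0, 0, 0]
-47  → [0, 0, 0, -47]
sub  → [0, 0, 47]

[0, 0, 47]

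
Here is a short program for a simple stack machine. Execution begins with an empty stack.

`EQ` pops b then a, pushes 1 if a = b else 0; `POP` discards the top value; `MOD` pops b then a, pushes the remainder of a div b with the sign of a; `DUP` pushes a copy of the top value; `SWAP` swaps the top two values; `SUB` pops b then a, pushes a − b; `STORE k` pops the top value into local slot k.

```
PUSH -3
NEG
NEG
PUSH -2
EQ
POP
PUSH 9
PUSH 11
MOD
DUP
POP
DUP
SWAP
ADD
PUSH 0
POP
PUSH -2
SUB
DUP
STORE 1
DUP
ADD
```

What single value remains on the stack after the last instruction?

40

PUSH -3 -> -3
NEG     -> 3
NEG     -> -3
PUSH -2 -> -3 -2
EQ      -> 0
POP     -> (empty)
PUSH 9  -> 9
PUSH 11 -> 9 11
MOD     -> 9
DUP     -> 9 9
POP     -> 9
DUP     -> 9 9
SWAP    -> 9 9
ADD     -> 18
PUSH 0  -> 18 0
POP     -> 18
PUSH -2 -> 18 -2
SUB     -> 20
DUP     -> 20 20
STORE 1 -> 20
DUP     -> 20 20
ADD     -> 40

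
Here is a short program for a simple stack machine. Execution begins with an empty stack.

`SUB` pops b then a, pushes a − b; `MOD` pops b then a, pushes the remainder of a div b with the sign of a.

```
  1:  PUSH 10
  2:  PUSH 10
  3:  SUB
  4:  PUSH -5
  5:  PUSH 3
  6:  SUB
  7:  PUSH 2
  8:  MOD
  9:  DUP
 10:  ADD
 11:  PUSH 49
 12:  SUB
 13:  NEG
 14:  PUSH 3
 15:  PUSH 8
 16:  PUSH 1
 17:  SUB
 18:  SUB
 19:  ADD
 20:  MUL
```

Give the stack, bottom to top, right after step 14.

[0, 49, 3]

PUSH 10 -> 10
PUSH 10 -> 10 10
SUB     -> 0
PUSH -5 -> 0 -5
PUSH 3  -> 0 -5 3
SUB     -> 0 -8
PUSH 2  -> 0 -8 2
MOD     -> 0 0
DUP     -> 0 0 0
ADD     -> 0 0
PUSH 49 -> 0 0 49
SUB     -> 0 -49
NEG     -> 0 49
PUSH 3  -> 0 49 3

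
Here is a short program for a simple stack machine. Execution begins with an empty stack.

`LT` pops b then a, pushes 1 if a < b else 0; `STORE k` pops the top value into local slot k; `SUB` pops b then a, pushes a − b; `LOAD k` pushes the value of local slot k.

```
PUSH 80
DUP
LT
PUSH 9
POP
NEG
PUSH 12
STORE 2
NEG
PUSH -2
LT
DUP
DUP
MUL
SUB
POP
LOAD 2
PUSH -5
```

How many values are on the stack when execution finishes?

2

PUSH 80 : [80]
DUP     : [80, 80]
LT      : [0]
PUSH 9  : [0, 9]
POP     : [0]
NEG     : [0]
PUSH 12 : [0, 12]
STORE 2 : [0]
NEG     : [0]
PUSH -2 : [0, -2]
LT      : [0]
DUP     : [0, 0]
DUP     : [0, 0, 0]
MUL     : [0, 0]
SUB     : [0]
POP     : []
LOAD 2  : [12]
PUSH -5 : [12, -5]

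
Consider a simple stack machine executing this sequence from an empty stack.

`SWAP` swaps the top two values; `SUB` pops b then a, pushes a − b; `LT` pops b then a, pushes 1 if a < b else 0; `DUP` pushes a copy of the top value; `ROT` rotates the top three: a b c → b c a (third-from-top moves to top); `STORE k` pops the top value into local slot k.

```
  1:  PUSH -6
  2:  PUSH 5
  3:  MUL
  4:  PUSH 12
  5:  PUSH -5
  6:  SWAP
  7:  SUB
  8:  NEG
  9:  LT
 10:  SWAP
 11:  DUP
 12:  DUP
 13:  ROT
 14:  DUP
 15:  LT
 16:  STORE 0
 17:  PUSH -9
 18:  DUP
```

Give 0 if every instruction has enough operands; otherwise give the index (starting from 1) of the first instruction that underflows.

PUSH -6 -> -6
PUSH 5  -> -6 5
MUL     -> -30
PUSH 12 -> -30 12
PUSH -5 -> -30 12 -5
SWAP    -> -30 -5 12
SUB     -> -30 -17
NEG     -> -30 17
LT      -> 1
SWAP  — needs 2 operands, stack has 1 → underflow

10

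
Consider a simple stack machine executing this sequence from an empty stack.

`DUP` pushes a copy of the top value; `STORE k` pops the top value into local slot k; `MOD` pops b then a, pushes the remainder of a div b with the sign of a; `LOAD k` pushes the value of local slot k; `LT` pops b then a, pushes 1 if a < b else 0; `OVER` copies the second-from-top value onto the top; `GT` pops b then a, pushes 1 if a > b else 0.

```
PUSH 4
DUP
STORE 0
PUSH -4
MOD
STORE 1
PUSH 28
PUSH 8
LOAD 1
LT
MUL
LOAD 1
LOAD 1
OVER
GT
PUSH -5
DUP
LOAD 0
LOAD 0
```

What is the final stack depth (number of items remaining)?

7

PUSH 4  : [4]
DUP     : [4, 4]
STORE 0 : [4]
PUSH -4 : [4, -4]
MOD     : [0]
STORE 1 : []
PUSH 28 : [28]
PUSH 8  : [28, 8]
LOAD 1  : [28, 8, 0]
LT      : [28, 0]
MUL     : [0]
LOAD 1  : [0, 0]
LOAD 1  : [0, 0, 0]
OVER    : [0, 0, 0, 0]
GT      : [0, 0, 0]
PUSH -5 : [0, 0, 0, -5]
DUP     : [0, 0, 0, -5, -5]
LOAD 0  : [0, 0, 0, -5, -5, 4]
LOAD 0  : [0, 0, 0, -5, -5, 4, 4]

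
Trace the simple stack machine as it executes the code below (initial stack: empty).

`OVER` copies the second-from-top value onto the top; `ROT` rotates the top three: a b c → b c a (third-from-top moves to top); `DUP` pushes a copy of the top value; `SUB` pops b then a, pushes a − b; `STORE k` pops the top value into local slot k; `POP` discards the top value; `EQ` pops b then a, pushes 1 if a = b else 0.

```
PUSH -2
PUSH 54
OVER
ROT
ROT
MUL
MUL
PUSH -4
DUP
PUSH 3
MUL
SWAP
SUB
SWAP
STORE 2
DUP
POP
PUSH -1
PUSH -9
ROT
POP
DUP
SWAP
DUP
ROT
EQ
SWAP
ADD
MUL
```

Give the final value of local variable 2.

PUSH -2 -> -2
PUSH 54 -> -2 54
OVER    -> -2 54 -2
ROT     -> 54 -2 -2
ROT     -> -2 -2 54
MUL     -> -2 -108
MUL     -> 216
PUSH -4 -> 216 -4
DUP     -> 216 -4 -4
PUSH 3  -> 216 -4 -4 3
MUL     -> 216 -4 -12
SWAP    -> 216 -12 -4
SUB     -> 216 -8
SWAP    -> -8 216
STORE 2 -> -8
DUP     -> -8 -8
POP     -> -8
PUSH -1 -> -8 -1
PUSH -9 -> -8 -1 -9
ROT     -> -1 -9 -8
POP     -> -1 -9
DUP     -> -1 -9 -9
SWAP    -> -1 -9 -9
DUP     -> -1 -9 -9 -9
ROT     -> -1 -9 -9 -9
EQ      -> -1 -9 1
SWAP    -> -1 1 -9
ADD     -> -1 -8
MUL     -> 8

216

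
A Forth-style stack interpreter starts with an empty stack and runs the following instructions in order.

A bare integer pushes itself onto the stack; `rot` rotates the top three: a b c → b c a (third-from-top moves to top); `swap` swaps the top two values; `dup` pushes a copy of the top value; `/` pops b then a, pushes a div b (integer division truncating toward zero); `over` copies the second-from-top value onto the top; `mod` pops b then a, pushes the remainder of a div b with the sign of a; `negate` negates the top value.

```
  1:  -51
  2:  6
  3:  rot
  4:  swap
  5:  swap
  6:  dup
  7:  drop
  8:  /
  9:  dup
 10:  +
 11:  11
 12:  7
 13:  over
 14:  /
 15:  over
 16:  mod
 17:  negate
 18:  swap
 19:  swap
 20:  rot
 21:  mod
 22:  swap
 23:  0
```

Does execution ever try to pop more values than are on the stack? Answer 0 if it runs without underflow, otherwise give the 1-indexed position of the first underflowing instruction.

3

-51 -> [-51]
6   -> [-51, 6]
rot  — needs 3 operands, stack has 2 → underflow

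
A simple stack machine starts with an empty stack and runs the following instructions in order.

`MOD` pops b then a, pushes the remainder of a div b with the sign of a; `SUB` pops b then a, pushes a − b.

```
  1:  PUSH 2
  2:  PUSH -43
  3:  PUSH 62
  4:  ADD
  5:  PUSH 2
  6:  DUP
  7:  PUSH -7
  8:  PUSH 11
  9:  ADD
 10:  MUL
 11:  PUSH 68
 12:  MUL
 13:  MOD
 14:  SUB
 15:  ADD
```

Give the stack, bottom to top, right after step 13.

[2, 19, 2]

PUSH 2   : 2
PUSH -43 : 2 -43
PUSH 62  : 2 -43 62
ADD      : 2 19
PUSH 2   : 2 19 2
DUP      : 2 19 2 2
PUSH -7  : 2 19 2 2 -7
PUSH 11  : 2 19 2 2 -7 11
ADD      : 2 19 2 2 4
MUL      : 2 19 2 8
PUSH 68  : 2 19 2 8 68
MUL      : 2 19 2 544
MOD      : 2 19 2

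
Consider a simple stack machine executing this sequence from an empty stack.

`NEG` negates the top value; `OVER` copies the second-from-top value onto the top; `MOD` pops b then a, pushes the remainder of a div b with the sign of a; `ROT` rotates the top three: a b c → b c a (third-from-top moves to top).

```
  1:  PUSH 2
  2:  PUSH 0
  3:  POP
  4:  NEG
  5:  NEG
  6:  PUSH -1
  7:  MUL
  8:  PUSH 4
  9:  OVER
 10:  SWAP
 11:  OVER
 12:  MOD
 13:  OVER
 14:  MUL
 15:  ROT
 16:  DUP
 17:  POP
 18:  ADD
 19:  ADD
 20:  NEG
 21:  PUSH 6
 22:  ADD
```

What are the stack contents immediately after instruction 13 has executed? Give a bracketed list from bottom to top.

[-2, -2, 0, -2]

PUSH 2  → 2
PUSH 0  → 2 0
POP     → 2
NEG     → -2
NEG     → 2
PUSH -1 → 2 -1
MUL     → -2
PUSH 4  → -2 4
OVER    → -2 4 -2
SWAP    → -2 -2 4
OVER    → -2 -2 4 -2
MOD     → -2 -2 0
OVER    → -2 -2 0 -2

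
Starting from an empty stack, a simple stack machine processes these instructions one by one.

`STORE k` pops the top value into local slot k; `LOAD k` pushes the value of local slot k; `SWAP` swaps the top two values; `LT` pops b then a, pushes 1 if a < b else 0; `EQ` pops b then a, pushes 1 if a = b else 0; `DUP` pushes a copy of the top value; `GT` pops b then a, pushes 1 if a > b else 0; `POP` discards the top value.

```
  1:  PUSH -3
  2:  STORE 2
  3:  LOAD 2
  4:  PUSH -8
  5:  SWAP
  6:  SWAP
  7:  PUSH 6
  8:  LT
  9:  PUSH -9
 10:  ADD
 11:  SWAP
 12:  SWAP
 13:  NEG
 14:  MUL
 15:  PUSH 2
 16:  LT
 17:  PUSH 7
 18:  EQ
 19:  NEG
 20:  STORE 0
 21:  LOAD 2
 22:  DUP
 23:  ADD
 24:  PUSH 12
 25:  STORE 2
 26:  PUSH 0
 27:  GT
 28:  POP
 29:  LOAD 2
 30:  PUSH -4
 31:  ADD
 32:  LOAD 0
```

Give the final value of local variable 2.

12

PUSH -3 : [-3]
STORE 2 : []
LOAD 2  : [-3]
PUSH -8 : [-3, -8]
SWAP    : [-8, -3]
SWAP    : [-3, -8]
PUSH 6  : [-3, -8, 6]
LT      : [-3, 1]
PUSH -9 : [-3, 1, -9]
ADD     : [-3, -8]
SWAP    : [-8, -3]
SWAP    : [-3, -8]
NEG     : [-3, 8]
MUL     : [-24]
PUSH 2  : [-24, 2]
LT      : [1]
PUSH 7  : [1, 7]
EQ      : [0]
NEG     : [0]
STORE 0 : []
LOAD 2  : [-3]
DUP     : [-3, -3]
ADD     : [-6]
PUSH 12 : [-6, 12]
STORE 2 : [-6]
PUSH 0  : [-6, 0]
GT      : [0]
POP     : []
LOAD 2  : [12]
PUSH -4 : [12, -4]
ADD     : [8]
LOAD 0  : [8, 0]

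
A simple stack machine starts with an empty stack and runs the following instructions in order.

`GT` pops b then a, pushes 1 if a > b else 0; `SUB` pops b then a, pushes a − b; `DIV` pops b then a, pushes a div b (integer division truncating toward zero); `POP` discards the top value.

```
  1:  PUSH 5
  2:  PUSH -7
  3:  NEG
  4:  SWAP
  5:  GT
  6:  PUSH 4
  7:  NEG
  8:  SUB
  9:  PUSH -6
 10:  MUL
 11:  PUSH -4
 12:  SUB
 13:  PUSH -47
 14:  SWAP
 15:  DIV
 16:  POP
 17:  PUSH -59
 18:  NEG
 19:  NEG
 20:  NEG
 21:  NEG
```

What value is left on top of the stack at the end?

PUSH 5    5
PUSH -7   5 -7
NEG       5 7
SWAP      7 5
GT        1
PUSH 4    1 4
NEG       1 -4
SUB       5
PUSH -6   5 -6
MUL       -30
PUSH -4   -30 -4
SUB       -26
PUSH -47  -26 -47
SWAP      -47 -26
DIV       1
POP       (empty)
PUSH -59  -59
NEG       59
NEG       -59
NEG       59
NEG       -59

-59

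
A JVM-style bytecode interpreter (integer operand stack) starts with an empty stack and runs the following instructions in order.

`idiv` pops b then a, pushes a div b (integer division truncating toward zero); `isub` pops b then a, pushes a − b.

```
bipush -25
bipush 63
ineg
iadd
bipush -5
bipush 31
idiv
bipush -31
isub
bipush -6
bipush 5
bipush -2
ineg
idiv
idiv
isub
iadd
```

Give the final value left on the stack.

-54

bipush -25 : [-25]
bipush 63  : [-25, 63]
ineg       : [-25, -63]
iadd       : [-88]
bipush -5  : [-88, -5]
bipush 31  : [-88, -5, 31]
idiv       : [-88, 0]
bipush -31 : [-88, 0, -31]
isub       : [-88, 31]
bipush -6  : [-88, 31, -6]
bipush 5   : [-88, 31, -6, 5]
bipush -2  : [-88, 31, -6, 5, -2]
ineg       : [-88, 31, -6, 5, 2]
idiv       : [-88, 31, -6, 2]
idiv       : [-88, 31, -3]
isub       : [-88, 34]
iadd       : [-54]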